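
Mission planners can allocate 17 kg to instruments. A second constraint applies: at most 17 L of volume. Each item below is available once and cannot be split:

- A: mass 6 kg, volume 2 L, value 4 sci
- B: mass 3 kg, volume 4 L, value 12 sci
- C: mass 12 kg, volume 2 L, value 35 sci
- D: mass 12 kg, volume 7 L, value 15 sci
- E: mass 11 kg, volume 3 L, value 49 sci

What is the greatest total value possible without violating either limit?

61 sci

Feasible sets respecting both limits:
- B+E: mass 14, volume 7, value 61
- A+E: mass 17, volume 5, value 53
- E: mass 11, volume 3, value 49
Best: 61 sci.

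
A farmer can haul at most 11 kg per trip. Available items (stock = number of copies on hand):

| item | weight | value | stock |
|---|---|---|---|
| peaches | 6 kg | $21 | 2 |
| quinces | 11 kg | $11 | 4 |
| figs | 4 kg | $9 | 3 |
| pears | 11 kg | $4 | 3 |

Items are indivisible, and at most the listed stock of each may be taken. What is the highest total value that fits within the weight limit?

$30

Best selections within weight 11 and stock limits:
- 1×peaches + 1×figs: weight 10, value 30
- 1×peaches: weight 6, value 21
Best: $30.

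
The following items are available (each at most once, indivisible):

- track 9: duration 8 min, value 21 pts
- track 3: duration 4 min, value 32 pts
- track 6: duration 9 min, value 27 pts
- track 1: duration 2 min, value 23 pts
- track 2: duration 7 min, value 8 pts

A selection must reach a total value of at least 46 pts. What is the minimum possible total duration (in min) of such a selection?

6

Subsets with value ≥ 46, sorted by total duration:
- track 3+track 1: duration 6, value 55
- track 6+track 1: duration 11, value 50
- track 9+track 3: duration 12, value 53
Minimum duration: 6 min.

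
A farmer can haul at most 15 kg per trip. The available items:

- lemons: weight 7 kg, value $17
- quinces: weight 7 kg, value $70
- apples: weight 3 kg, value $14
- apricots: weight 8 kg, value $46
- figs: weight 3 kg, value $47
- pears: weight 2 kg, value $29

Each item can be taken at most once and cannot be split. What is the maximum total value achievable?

$160

Check high-value combinations within 15 kg:
- quinces+apples+figs+pears: weight 7+3+3+2=15, value 70+14+47+29=160
- quinces+figs+pears: weight 7+3+2=12, value 70+47+29=146
- quinces+apples+figs: weight 7+3+3=13, value 70+14+47=131
Best: $160.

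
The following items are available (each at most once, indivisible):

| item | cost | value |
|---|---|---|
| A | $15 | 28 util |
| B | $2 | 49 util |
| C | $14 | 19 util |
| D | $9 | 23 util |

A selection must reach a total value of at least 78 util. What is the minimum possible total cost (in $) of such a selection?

25

Subsets with value ≥ 78, sorted by total cost:
- B+C+D: cost 25, value 91
- A+B+D: cost 26, value 100
- A+B+C: cost 31, value 96
- A+B+C+D: cost 40, value 119
Minimum cost: 25 $.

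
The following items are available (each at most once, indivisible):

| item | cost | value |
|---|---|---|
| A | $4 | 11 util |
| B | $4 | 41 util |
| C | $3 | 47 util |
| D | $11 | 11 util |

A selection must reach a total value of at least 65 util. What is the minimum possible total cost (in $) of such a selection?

7

Subsets with value ≥ 65, sorted by total cost:
- B+C: cost 7, value 88
- A+B+C: cost 11, value 99
- B+C+D: cost 18, value 99
Minimum cost: 7 $.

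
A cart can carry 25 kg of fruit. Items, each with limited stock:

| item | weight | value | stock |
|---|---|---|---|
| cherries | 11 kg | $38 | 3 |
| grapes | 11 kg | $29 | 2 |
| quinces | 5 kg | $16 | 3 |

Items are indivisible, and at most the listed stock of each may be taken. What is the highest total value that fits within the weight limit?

$76

Best selections within weight 25 and stock limits:
- 2×cherries: weight 22, value 76
- 1×cherries + 2×quinces: weight 21, value 70
- 1×cherries + 1×grapes: weight 22, value 67
- 1×grapes + 2×quinces: weight 21, value 61
Best: $76.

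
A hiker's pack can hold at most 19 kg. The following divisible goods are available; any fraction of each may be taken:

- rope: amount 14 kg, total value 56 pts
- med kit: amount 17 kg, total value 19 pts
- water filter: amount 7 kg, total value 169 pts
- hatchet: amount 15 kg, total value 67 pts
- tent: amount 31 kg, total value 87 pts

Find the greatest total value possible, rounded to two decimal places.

Take in order of value per unit:
- water filter (169/7 per unit): all 7 → value 169, running total 169.00
- hatchet (67/15 per unit): 12 of 15 → value 12×67/15 = 53.6000, running total 222.60
Total 222.60.

222.60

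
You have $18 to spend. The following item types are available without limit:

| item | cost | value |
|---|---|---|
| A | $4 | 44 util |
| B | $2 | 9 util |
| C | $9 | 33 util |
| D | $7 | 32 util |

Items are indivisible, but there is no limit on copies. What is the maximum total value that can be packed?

185 util

Best value-per-unit is A at 44/4; filling with it alone gives 4×44 = 176.
Optimal mix: 4×A + 1×B → cost 18, value 185.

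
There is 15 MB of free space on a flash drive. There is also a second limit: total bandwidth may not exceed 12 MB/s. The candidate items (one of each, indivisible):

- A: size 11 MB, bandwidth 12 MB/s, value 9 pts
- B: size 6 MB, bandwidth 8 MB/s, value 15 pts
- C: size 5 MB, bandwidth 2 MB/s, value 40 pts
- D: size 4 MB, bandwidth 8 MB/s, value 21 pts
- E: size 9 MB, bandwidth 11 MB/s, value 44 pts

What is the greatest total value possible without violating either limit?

61 pts

Feasible sets respecting both limits:
- C+D: size 9, bandwidth 10, value 61
- B+C: size 11, bandwidth 10, value 55
- E: size 9, bandwidth 11, value 44
- C: size 5, bandwidth 2, value 40
Best: 61 pts.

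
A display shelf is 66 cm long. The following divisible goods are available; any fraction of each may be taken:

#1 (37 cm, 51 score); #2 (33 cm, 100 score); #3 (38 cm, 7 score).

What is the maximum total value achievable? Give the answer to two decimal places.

Take in order of value per unit:
- #2 (100/33 per unit): all 33 → value 100, running total 100.00
- #1 (51/37 per unit): 33 of 37 → value 33×51/37 = 45.4865, running total 145.49
Total 145.49.

145.49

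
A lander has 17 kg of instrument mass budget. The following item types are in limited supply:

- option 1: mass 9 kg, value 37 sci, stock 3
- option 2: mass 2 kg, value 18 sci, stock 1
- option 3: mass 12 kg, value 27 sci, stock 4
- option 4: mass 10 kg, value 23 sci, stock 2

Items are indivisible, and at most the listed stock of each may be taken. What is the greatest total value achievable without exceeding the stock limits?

55 sci

Best selections within mass 17 and stock limits:
- 1×option 1 + 1×option 2: mass 11, value 55
- 1×option 2 + 1×option 3: mass 14, value 45
Best: 55 sci.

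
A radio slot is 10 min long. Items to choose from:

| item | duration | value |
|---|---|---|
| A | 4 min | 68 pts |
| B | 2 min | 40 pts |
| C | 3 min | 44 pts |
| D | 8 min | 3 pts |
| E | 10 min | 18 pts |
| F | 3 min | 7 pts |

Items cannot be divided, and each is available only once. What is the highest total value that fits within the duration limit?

152 pts

Check high-value combinations within 10 min:
- A+B+C: duration 4+2+3=9, value 68+40+44=152
- A+C+F: duration 4+3+3=10, value 68+44+7=119
- A+B+F: duration 4+2+3=9, value 68+40+7=115
Best: 152 pts.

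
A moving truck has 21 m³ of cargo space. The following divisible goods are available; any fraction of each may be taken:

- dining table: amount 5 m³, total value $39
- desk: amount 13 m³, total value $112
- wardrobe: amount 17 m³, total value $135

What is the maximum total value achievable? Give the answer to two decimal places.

175.53

Take in order of value per unit:
- desk (112/13 per unit): all 13 → value 112, running total 112.00
- wardrobe (135/17 per unit): 8 of 17 → value 8×135/17 = 63.5294, running total 175.53
Total 175.53.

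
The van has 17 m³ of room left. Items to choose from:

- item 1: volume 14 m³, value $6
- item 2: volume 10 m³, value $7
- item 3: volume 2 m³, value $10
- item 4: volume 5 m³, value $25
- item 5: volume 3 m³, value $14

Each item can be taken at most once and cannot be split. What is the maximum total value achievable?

$49

Check high-value combinations within 17 m³:
- item 3+item 4+item 5: volume 2+5+3=10, value 10+25+14=49
- item 2+item 3+item 4: volume 10+2+5=17, value 7+10+25=42
- item 4+item 5: volume 5+3=8, value 25+14=39
- item 3+item 4: volume 2+5=7, value 10+25=35
- item 2+item 4: volume 10+5=15, value 7+25=32
Best: $49.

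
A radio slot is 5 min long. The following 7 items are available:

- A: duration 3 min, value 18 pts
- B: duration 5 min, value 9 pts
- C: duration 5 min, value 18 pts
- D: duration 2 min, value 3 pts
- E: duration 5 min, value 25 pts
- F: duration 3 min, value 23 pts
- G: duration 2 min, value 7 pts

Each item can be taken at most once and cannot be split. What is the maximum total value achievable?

30 pts

This is a 0/1 knapsack; check combinations near the capacity.
- F+G: duration 3+2=5, value 23+7=30
- D+F: duration 2+3=5, value 3+23=26
- E: duration 5, value 25
- A+G: duration 3+2=5, value 18+7=25
Best: 30 pts.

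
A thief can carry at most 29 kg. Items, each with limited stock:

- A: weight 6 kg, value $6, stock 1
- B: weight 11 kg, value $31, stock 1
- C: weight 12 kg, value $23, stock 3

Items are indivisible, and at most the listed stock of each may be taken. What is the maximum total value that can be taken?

Top feasible selections:
- 1×A + 1×B + 1×C: weight 29, value 60
- 1×B + 1×C: weight 23, value 54
- 2×C: weight 24, value 46
Best: $60.

$60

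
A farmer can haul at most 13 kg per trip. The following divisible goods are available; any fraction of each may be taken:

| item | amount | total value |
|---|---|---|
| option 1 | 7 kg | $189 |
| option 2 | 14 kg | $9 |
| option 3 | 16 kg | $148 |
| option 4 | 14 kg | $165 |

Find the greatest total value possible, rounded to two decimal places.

259.71

Take in order of value per unit:
- option 1 (189/7 per unit): all 7 → value 189, running total 189.00
- option 4 (165/14 per unit): 6 of 14 → value 6×165/14 = 70.7143, running total 259.71
Total 259.71.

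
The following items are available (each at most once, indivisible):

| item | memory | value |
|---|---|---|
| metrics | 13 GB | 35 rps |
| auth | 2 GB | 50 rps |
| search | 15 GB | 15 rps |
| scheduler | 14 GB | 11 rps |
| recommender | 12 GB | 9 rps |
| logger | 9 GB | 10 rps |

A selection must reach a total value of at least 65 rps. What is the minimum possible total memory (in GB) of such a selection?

15

Subsets with value ≥ 65, sorted by total memory:
- metrics+auth: memory 15, value 85
- auth+search: memory 17, value 65
- auth+recommender+logger: memory 23, value 69
Minimum memory: 15 GB.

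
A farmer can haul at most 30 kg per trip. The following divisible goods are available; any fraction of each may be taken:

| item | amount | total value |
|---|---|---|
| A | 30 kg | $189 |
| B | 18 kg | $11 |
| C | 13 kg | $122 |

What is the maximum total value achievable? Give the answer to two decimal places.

Take in order of value per unit:
- C (122/13 per unit): all 13 → value 122, running total 122.00
- A (189/30 per unit): 17 of 30 → value 17×189/30 = 107.1000, running total 229.10
Total 229.10.

229.10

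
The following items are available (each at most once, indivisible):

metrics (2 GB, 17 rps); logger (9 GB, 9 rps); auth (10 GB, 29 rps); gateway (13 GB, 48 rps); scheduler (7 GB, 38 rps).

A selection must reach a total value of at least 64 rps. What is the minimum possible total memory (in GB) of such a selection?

15

Subsets with value ≥ 64, sorted by total memory:
- metrics+gateway: memory 15, value 65
- auth+scheduler: memory 17, value 67
Minimum memory: 15 GB.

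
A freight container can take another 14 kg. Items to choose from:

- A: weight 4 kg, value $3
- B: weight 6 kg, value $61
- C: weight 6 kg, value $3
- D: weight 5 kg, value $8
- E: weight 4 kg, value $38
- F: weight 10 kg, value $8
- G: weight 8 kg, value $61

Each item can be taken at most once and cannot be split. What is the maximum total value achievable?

Check high-value combinations within 14 kg:
- B+G: weight 6+8=14, value 61+61=122
- A+B+E: weight 4+6+4=14, value 3+61+38=102
- B+E: weight 6+4=10, value 61+38=99
Best: $122.

$122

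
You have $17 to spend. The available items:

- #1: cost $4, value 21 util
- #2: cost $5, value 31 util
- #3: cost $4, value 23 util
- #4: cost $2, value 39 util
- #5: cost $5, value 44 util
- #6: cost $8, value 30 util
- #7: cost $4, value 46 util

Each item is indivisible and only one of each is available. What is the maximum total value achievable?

Check high-value combinations within $17:
- #2+#4+#5+#7: cost 5+2+5+4=16, value 31+39+44+46=160
- #3+#4+#5+#7: cost 4+2+5+4=15, value 23+39+44+46=152
- #1+#4+#5+#7: cost 4+2+5+4=15, value 21+39+44+46=150
- #2+#3+#4+#7: cost 5+4+2+4=15, value 31+23+39+46=139
Best: 160 util.

160 util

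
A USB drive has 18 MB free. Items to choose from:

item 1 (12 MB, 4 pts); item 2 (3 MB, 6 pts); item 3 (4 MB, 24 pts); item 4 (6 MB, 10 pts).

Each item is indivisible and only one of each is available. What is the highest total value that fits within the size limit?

Check high-value combinations within 18 MB:
- item 2+item 3+item 4: size 3+4+6=13, value 6+24+10=40
- item 3+item 4: size 4+6=10, value 24+10=34
- item 2+item 3: size 3+4=7, value 6+24=30
- item 1+item 3: size 12+4=16, value 4+24=28
Best: 40 pts.

40 pts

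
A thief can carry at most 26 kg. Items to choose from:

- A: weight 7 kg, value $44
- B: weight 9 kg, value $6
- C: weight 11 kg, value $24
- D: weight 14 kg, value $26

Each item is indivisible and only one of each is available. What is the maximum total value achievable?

$70

Check high-value combinations within 26 kg:
- A+D: weight 7+14=21, value 44+26=70
- A+C: weight 7+11=18, value 44+24=68
- A+B: weight 7+9=16, value 44+6=50
- C+D: weight 11+14=25, value 24+26=50
Best: $70.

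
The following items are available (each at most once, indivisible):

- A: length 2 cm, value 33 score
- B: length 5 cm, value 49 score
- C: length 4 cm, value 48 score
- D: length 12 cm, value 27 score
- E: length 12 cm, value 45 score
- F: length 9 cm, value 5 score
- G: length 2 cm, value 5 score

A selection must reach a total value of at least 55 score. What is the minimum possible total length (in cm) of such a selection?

Subsets with value ≥ 55, sorted by total length:
- A+C: length 6, value 81
- A+B: length 7, value 82
- A+C+G: length 8, value 86
Minimum length: 6 cm.

6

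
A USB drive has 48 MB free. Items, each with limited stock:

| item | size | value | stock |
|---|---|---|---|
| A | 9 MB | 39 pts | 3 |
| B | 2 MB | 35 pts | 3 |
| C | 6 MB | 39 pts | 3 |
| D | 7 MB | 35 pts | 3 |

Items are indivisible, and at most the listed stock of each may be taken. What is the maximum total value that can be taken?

331 pts

Best selections within size 48 and stock limits:
- 1×A + 3×B + 3×C + 2×D: size 47, value 331
- 3×B + 3×C + 3×D: size 45, value 327
- 1×A + 3×B + 2×C + 3×D: size 48, value 327
Best: 331 pts.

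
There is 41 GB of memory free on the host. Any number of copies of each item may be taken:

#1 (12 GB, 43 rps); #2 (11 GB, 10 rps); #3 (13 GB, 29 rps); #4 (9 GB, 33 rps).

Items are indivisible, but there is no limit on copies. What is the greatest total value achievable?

142 rps

Best value-per-unit is #4 at 33/9; filling with it alone gives 4×33 = 132.
Optimal mix: 1×#1 + 3×#4 → memory 39, value 142.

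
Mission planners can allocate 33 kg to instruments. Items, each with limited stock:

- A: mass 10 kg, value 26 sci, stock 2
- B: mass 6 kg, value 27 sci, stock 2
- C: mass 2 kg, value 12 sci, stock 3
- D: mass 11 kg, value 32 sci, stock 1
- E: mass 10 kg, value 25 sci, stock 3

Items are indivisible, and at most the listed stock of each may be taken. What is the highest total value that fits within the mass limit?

Best selections within mass 33 and stock limits:
- 2×B + 3×C + 1×D: mass 29, value 122
- 1×A + 1×B + 3×C + 1×D: mass 33, value 121
Best: 122 sci.

122 sci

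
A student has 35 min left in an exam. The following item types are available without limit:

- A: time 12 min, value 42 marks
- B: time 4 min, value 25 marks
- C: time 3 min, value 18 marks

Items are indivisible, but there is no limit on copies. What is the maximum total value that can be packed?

Best value-per-unit is B at 25/4; filling with it alone gives 8×25 = 200.
Optimal mix: 8×B + 1×C → time 35, value 218.

218 marks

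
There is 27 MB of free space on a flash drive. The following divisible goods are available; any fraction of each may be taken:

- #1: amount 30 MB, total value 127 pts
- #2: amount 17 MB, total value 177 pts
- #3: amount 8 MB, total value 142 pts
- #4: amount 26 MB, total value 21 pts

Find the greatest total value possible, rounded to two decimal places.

Take in order of value per unit:
- #3 (142/8 per unit): all 8 → value 142, running total 142.00
- #2 (177/17 per unit): all 17 → value 177, running total 319.00
- #1 (127/30 per unit): 2 of 30 → value 2×127/30 = 8.4667, running total 327.47
Total 327.47.

327.47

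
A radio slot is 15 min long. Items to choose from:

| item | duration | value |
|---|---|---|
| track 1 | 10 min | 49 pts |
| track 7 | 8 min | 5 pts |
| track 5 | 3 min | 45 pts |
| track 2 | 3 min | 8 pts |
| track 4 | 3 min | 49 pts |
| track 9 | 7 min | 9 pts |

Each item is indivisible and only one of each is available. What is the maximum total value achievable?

103 pts

Check high-value combinations within 15 min:
- track 5+track 4+track 9: duration 3+3+7=13, value 45+49+9=103
- track 5+track 2+track 4: duration 3+3+3=9, value 45+8+49=102
- track 7+track 5+track 4: duration 8+3+3=14, value 5+45+49=99
- track 1+track 4: duration 10+3=13, value 49+49=98
Best: 103 pts.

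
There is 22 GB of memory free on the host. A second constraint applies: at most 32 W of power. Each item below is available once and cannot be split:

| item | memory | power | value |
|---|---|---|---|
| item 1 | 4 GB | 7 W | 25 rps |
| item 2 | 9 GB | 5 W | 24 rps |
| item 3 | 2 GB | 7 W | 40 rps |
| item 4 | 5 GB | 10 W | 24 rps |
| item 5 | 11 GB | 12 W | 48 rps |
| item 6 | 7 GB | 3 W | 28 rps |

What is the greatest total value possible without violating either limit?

117 rps

Feasible sets respecting both limits:
- item 1+item 2+item 3+item 6: memory 22, power 22, value 117
- item 1+item 3+item 4+item 6: memory 18, power 27, value 117
- item 3+item 5+item 6: memory 20, power 22, value 116
- item 1+item 2+item 3+item 4: memory 20, power 29, value 113
Best: 117 rps.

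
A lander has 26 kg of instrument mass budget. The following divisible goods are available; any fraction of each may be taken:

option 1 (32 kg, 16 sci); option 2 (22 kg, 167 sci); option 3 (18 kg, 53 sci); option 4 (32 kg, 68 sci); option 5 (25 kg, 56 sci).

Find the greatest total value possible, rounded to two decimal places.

Take in order of value per unit:
- option 2 (167/22 per unit): all 22 → value 167, running total 167.00
- option 3 (53/18 per unit): 4 of 18 → value 4×53/18 = 11.7778, running total 178.78
Total 178.78.

178.78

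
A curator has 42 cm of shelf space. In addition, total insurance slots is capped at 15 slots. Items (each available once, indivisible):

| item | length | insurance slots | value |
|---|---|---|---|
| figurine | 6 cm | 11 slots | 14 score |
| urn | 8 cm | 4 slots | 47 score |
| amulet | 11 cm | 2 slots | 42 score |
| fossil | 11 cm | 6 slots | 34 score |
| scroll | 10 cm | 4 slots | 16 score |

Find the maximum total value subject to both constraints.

Feasible sets respecting both limits:
- urn+amulet+fossil: length 30, insurance slots 12, value 123
- urn+amulet+scroll: length 29, insurance slots 10, value 105
- urn+fossil+scroll: length 29, insurance slots 14, value 97
- amulet+fossil+scroll: length 32, insurance slots 12, value 92
Best: 123 score.

123 score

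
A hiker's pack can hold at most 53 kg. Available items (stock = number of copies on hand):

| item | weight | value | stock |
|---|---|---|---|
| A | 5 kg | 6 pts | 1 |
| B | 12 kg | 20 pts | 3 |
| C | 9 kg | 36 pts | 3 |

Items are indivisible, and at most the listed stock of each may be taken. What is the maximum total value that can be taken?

Best selections within weight 53 and stock limits:
- 2×B + 3×C: weight 51, value 148
- 1×A + 1×B + 3×C: weight 44, value 134
- 1×B + 3×C: weight 39, value 128
Best: 148 pts.

148 pts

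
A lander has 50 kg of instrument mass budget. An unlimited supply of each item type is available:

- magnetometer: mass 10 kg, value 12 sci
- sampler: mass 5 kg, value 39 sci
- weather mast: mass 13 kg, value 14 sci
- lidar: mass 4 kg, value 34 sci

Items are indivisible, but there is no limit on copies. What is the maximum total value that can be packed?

418 sci

Best value-per-unit is lidar at 34/4; filling with it alone gives 12×34 = 408.
Optimal mix: 2×sampler + 10×lidar → mass 50, value 418.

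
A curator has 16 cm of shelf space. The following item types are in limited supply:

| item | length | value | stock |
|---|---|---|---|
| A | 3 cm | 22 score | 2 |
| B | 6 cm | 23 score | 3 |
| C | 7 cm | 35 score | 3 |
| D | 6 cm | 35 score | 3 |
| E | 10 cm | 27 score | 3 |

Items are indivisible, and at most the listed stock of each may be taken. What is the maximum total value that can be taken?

92 score

Top feasible selections:
- 1×A + 2×D: length 15, value 92
- 1×A + 1×C + 1×D: length 16, value 92
- 1×A + 1×B + 1×D: length 15, value 80
Best: 92 score.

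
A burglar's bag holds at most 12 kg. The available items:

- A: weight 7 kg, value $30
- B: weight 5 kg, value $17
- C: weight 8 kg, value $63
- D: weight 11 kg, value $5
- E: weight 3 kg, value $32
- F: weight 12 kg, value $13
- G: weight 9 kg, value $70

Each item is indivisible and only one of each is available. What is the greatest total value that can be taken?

Check high-value combinations within 12 kg:
- E+G: weight 3+9=12, value 32+70=102
- C+E: weight 8+3=11, value 63+32=95
- G: weight 9, value 70
- C: weight 8, value 63
Best: $102.

$102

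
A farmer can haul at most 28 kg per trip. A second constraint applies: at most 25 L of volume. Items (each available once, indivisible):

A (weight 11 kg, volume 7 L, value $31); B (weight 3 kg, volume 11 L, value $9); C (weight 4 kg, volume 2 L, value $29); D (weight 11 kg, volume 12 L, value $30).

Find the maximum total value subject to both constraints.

Feasible sets respecting both limits:
- A+C+D: weight 26, volume 21, value 90
- A+B+C: weight 18, volume 20, value 69
- B+C+D: weight 18, volume 25, value 68
Best: $90.

$90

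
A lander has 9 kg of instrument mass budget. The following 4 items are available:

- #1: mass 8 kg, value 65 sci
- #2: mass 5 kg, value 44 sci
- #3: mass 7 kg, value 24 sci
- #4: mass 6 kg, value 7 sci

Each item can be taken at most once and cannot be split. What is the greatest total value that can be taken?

65 sci

Check high-value combinations within 9 kg:
- #1: mass 8, value 65
- #2: mass 5, value 44
- #3: mass 7, value 24
- #4: mass 6, value 7
Best: 65 sci.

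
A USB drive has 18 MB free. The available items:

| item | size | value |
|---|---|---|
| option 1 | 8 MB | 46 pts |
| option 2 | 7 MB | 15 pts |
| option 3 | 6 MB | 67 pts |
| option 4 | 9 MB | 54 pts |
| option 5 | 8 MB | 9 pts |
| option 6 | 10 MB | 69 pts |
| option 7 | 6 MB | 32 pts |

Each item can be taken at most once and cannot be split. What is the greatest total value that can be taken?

Check high-value combinations within 18 MB:
- option 3+option 6: size 6+10=16, value 67+69=136
- option 3+option 4: size 6+9=15, value 67+54=121
- option 1+option 6: size 8+10=18, value 46+69=115
- option 1+option 3: size 8+6=14, value 46+67=113
- option 6+option 7: size 10+6=16, value 69+32=101
Best: 136 pts.

136 pts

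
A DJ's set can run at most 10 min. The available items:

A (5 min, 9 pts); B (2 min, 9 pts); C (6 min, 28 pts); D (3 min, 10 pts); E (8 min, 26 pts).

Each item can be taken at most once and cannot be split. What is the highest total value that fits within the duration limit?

Check high-value combinations within 10 min:
- C+D: duration 6+3=9, value 28+10=38
- B+C: duration 2+6=8, value 9+28=37
- B+E: duration 2+8=10, value 9+26=35
- C: duration 6, value 28
Best: 38 pts.

38 pts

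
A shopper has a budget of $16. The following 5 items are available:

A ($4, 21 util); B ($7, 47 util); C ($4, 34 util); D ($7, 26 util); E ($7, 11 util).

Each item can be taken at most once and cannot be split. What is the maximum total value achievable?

102 util

This is a 0/1 knapsack; check combinations near the capacity.
- A+B+C: cost 4+7+4=15, value 21+47+34=102
- B+C: cost 7+4=11, value 47+34=81
- A+C+D: cost 4+4+7=15, value 21+34+26=81
- B+D: cost 7+7=14, value 47+26=73
- A+B: cost 4+7=11, value 21+47=68
Best: 102 util.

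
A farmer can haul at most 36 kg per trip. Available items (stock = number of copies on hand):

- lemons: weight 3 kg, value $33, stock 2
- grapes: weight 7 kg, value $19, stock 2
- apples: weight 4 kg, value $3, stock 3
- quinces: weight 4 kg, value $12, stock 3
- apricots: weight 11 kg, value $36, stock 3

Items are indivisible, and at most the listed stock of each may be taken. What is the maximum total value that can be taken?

$162

Top feasible selections:
- 2×lemons + 2×quinces + 2×apricots: weight 36, value 162
- 2×lemons + 1×grapes + 2×apricots: weight 35, value 157
- 2×lemons + 1×grapes + 3×quinces + 1×apricots: weight 36, value 157
Best: $162.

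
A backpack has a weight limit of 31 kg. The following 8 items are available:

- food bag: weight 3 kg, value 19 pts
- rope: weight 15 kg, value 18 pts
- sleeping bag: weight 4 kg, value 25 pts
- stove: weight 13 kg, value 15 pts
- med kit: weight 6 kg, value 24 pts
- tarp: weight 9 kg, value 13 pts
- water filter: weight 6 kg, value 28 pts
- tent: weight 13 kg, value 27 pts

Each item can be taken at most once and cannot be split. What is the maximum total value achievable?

109 pts

Check high-value combinations within 31 kg:
- food bag+sleeping bag+med kit+tarp+water filter: weight 3+4+6+9+6=28, value 19+25+24+13+28=109
- sleeping bag+med kit+water filter+tent: weight 4+6+6+13=29, value 25+24+28+27=104
- food bag+sleeping bag+water filter+tent: weight 3+4+6+13=26, value 19+25+28+27=99
Best: 109 pts.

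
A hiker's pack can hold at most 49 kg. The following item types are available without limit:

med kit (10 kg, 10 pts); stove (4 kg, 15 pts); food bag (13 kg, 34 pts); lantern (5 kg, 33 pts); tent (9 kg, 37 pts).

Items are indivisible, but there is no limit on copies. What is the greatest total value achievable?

Best value-per-unit is lantern at 33/5; filling with it alone gives 9×33 = 297.
Optimal mix: 1×stove + 9×lantern → weight 49, value 312.

312 pts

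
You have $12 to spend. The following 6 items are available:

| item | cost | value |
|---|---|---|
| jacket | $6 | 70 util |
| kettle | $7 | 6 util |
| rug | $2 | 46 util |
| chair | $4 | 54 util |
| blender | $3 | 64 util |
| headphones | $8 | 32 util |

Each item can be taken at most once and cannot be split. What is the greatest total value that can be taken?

Check high-value combinations within $12:
- jacket+rug+blender: cost 6+2+3=11, value 70+46+64=180
- jacket+rug+chair: cost 6+2+4=12, value 70+46+54=170
- rug+chair+blender: cost 2+4+3=9, value 46+54+64=164
- jacket+blender: cost 6+3=9, value 70+64=134
- jacket+chair: cost 6+4=10, value 70+54=124
Best: 180 util.

180 util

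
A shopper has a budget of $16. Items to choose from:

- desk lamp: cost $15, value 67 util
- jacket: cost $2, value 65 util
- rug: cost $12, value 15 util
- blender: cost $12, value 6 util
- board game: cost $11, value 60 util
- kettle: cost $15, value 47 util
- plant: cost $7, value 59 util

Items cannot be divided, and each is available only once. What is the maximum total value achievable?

Check high-value combinations within $16:
- jacket+board game: cost 2+11=13, value 65+60=125
- jacket+plant: cost 2+7=9, value 65+59=124
- jacket+rug: cost 2+12=14, value 65+15=80
Best: 125 util.

125 util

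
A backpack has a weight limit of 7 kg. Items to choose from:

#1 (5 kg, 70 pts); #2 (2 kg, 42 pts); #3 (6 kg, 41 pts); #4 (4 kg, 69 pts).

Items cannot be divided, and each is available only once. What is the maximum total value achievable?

112 pts

This is a 0/1 knapsack; check combinations near the capacity.
- #1+#2: weight 5+2=7, value 70+42=112
- #2+#4: weight 2+4=6, value 42+69=111
- #1: weight 5, value 70
- #4: weight 4, value 69
- #2: weight 2, value 42
Best: 112 pts.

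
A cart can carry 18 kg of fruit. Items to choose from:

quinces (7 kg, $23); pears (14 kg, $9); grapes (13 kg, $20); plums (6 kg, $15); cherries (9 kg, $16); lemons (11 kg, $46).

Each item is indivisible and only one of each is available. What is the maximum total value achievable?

$69

This is a 0/1 knapsack; check combinations near the capacity.
- quinces+lemons: weight 7+11=18, value 23+46=69
- plums+lemons: weight 6+11=17, value 15+46=61
- lemons: weight 11, value 46
Best: $69.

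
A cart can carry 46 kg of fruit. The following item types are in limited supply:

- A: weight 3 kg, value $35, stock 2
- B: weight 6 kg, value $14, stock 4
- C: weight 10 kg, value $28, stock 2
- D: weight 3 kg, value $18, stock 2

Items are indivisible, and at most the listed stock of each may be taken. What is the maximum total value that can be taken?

$190

Top feasible selections:
- 2×A + 2×B + 2×C + 2×D: weight 44, value 190
- 2×A + 4×B + 1×C + 2×D: weight 46, value 190
Best: $190.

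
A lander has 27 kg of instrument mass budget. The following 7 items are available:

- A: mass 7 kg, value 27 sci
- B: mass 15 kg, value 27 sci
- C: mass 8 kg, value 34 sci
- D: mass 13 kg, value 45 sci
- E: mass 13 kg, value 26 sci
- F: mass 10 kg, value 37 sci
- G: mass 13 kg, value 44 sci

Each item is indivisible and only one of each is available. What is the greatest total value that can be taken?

98 sci

Check high-value combinations within 27 kg:
- A+C+F: mass 7+8+10=25, value 27+34+37=98
- D+G: mass 13+13=26, value 45+44=89
- D+F: mass 13+10=23, value 45+37=82
- F+G: mass 10+13=23, value 37+44=81
Best: 98 sci.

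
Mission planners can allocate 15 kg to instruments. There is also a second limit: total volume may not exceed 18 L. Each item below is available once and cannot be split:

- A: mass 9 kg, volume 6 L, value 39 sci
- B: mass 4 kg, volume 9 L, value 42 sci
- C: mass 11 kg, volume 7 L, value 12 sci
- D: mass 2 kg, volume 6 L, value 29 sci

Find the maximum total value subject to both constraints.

81 sci

Feasible sets respecting both limits:
- A+B: mass 13, volume 15, value 81
- B+D: mass 6, volume 15, value 71
- A+D: mass 11, volume 12, value 68
- B+C: mass 15, volume 16, value 54
Best: 81 sci.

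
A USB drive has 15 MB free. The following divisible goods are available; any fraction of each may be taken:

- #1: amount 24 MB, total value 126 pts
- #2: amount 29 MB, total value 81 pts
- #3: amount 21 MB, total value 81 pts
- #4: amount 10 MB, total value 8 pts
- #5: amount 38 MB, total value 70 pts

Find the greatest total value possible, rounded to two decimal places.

78.75

Take in order of value per unit:
- #1 (126/24 per unit): 15 of 24 → value 15×126/24 = 78.7500, running total 78.75
Total 78.75.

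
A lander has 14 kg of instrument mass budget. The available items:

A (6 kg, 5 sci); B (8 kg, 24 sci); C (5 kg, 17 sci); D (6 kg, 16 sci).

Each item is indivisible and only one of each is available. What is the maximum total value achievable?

This is a 0/1 knapsack; check combinations near the capacity.
- B+C: mass 8+5=13, value 24+17=41
- B+D: mass 8+6=14, value 24+16=40
- C+D: mass 5+6=11, value 17+16=33
- A+B: mass 6+8=14, value 5+24=29
Best: 41 sci.

41 sci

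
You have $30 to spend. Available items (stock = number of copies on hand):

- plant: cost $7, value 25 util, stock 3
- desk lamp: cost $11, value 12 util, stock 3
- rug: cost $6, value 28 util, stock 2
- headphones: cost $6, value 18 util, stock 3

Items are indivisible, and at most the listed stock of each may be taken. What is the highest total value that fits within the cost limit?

110 util

Top feasible selections:
- 2×rug + 3×headphones: cost 30, value 110
- 2×plant + 2×rug: cost 26, value 106
- 3×plant + 1×rug: cost 27, value 103
- 1×plant + 2×rug + 1×headphones: cost 25, value 99
Best: 110 util.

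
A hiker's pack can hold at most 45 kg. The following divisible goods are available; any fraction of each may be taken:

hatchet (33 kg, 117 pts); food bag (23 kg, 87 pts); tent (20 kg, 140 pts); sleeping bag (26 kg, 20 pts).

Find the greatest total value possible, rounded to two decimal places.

Take in order of value per unit:
- tent (140/20 per unit): all 20 → value 140, running total 140.00
- food bag (87/23 per unit): all 23 → value 87, running total 227.00
- hatchet (117/33 per unit): 2 of 33 → value 2×117/33 = 7.0909, running total 234.09
Total 234.09.

234.09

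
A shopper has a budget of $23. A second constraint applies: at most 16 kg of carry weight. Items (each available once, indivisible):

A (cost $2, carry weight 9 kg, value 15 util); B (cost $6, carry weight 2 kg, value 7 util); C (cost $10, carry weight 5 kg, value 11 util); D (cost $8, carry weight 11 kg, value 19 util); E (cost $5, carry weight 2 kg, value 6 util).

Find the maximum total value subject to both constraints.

33 util

Feasible sets respecting both limits:
- A+B+C: cost 18, carry weight 16, value 33
- A+C+E: cost 17, carry weight 16, value 32
- B+D+E: cost 19, carry weight 15, value 32
- C+D: cost 18, carry weight 16, value 30
Best: 33 util.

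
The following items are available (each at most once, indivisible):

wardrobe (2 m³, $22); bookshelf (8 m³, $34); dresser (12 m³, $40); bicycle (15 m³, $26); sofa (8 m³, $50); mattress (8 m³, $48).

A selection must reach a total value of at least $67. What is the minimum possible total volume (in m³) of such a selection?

10

Subsets with value ≥ 67, sorted by total volume:
- wardrobe+sofa: volume 10, value 72
- wardrobe+mattress: volume 10, value 70
Minimum volume: 10 m³.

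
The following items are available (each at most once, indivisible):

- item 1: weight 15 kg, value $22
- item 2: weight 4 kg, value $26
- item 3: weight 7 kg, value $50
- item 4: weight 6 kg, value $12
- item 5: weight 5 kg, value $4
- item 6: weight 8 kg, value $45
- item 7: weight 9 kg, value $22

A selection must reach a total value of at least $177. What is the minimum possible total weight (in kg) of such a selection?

Subsets with value ≥ 177, sorted by total weight:
- item 1+item 2+item 3+item 4+item 6+item 7: weight 49, value 177
- item 1+item 2+item 3+item 4+item 5+item 6+item 7: weight 54, value 181
Minimum weight: 49 kg.

49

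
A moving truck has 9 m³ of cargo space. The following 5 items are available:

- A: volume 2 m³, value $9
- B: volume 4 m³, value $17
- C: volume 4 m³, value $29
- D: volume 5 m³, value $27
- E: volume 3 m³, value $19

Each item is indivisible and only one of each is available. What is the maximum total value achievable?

$57

Check high-value combinations within 9 m³:
- A+C+E: volume 2+4+3=9, value 9+29+19=57
- C+D: volume 4+5=9, value 29+27=56
- C+E: volume 4+3=7, value 29+19=48
- B+C: volume 4+4=8, value 17+29=46
- D+E: volume 5+3=8, value 27+19=46
Best: $57.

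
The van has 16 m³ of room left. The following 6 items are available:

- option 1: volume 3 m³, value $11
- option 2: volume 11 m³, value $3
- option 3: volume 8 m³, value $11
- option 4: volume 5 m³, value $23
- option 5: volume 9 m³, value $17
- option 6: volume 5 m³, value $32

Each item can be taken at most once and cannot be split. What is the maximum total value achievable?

Check high-value combinations within 16 m³:
- option 1+option 4+option 6: volume 3+5+5=13, value 11+23+32=66
- option 4+option 6: volume 5+5=10, value 23+32=55
- option 1+option 3+option 6: volume 3+8+5=16, value 11+11+32=54
- option 5+option 6: volume 9+5=14, value 17+32=49
Best: $66.

$66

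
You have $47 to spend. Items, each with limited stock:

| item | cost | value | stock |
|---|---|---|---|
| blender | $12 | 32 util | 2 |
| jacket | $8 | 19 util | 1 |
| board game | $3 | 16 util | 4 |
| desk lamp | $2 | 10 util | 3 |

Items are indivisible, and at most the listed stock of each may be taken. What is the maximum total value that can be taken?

161 util

Best selections within cost 47 and stock limits:
- 2×blender + 1×jacket + 3×board game + 3×desk lamp: cost 47, value 161
- 2×blender + 4×board game + 3×desk lamp: cost 42, value 158
- 2×blender + 1×jacket + 4×board game + 1×desk lamp: cost 46, value 157
Best: 161 util.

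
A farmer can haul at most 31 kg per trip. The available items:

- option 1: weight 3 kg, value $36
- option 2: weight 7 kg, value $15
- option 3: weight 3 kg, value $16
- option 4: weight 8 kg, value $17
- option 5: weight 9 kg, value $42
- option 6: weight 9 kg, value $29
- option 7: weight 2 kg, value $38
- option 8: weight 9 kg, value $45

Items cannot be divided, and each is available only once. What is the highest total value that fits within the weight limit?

This is a 0/1 knapsack; check combinations near the capacity.
- option 1+option 4+option 5+option 7+option 8: weight 3+8+9+2+9=31, value 36+17+42+38+45=178
- option 1+option 3+option 5+option 7+option 8: weight 3+3+9+2+9=26, value 36+16+42+38+45=177
- option 1+option 2+option 5+option 7+option 8: weight 3+7+9+2+9=30, value 36+15+42+38+45=176
- option 1+option 4+option 6+option 7+option 8: weight 3+8+9+2+9=31, value 36+17+29+38+45=165
Best: $178.

$178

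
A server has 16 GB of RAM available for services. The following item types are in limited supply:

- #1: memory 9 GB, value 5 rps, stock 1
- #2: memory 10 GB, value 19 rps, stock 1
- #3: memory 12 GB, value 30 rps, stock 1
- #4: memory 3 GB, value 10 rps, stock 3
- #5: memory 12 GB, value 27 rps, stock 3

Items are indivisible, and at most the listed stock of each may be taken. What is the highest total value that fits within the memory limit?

40 rps

Top feasible selections:
- 1×#3 + 1×#4: memory 15, value 40
- 1×#2 + 2×#4: memory 16, value 39
- 1×#4 + 1×#5: memory 15, value 37
Best: 40 rps.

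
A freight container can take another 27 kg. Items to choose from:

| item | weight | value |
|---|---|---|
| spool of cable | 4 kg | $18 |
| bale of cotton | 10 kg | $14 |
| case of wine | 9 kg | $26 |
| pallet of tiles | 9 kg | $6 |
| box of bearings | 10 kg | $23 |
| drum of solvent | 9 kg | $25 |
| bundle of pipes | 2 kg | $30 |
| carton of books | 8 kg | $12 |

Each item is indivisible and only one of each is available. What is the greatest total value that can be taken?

$99

Check high-value combinations within 27 kg:
- spool of cable+case of wine+drum of solvent+bundle of pipes: weight 4+9+9+2=24, value 18+26+25+30=99
- spool of cable+case of wine+box of bearings+bundle of pipes: weight 4+9+10+2=25, value 18+26+23+30=97
- spool of cable+box of bearings+drum of solvent+bundle of pipes: weight 4+10+9+2=25, value 18+23+25+30=96
Best: $99.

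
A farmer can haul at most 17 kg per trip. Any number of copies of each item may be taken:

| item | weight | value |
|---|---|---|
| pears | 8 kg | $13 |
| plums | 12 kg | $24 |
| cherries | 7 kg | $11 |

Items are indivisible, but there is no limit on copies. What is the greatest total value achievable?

Best value-per-unit is plums at 24/12; filling with it alone gives 1×24 = 24.
Optimal mix: 2×pears → weight 16, value 26.

$26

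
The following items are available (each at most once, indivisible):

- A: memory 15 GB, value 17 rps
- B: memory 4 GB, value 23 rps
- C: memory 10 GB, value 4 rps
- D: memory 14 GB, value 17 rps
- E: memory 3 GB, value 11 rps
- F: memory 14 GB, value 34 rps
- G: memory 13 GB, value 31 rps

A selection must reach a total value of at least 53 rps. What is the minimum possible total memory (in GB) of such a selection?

17

Subsets with value ≥ 53, sorted by total memory:
- B+G: memory 17, value 54
- B+F: memory 18, value 57
Minimum memory: 17 GB.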